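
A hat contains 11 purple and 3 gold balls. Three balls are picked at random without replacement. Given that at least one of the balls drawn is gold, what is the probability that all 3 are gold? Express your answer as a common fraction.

1/199

P(all 3 gold) = C(3,3)/C(14,3) = 1/364; P(at least one gold) = 1 − C(11,3)/C(14,3) = 199/364.
Since 'all 3 gold' ⊆ 'at least one gold', P(all 3 | at least one) = 1/364 / 199/364 = 1/199 ≈ 0.0050.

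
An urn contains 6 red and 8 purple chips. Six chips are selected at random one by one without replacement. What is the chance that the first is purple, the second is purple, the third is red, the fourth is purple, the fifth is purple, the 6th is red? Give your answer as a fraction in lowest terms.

Multiply the conditional probability of each draw in order, without replacement, so each draw removes one from its color and from the total.
P = (8/14) · (7/13) · (6/12) · (6/11) · (5/10) · (5/9) = 10/429 ≈ 0.0233.

10/429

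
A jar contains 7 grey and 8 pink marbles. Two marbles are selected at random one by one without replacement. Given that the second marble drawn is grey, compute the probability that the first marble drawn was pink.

P(first=pink and the second marble drawn is grey) = (8/15)·(7/14) = 4/15.
P(the second marble drawn is grey) = Σ over first color = 1/5 + 4/15 = 7/15.
By Bayes, P(first=pink | the second marble drawn is grey) = 4/15 / 7/15 = 4/7 ≈ 0.5714.

4/7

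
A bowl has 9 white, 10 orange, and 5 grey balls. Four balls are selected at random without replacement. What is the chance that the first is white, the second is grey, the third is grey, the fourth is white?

10/1771

Multiply the conditional probability of each draw in order, without replacement, so each draw removes one from its color and from the total.
P = (9/24) · (5/23) · (4/22) · (8/21) = 10/1771 ≈ 0.0056.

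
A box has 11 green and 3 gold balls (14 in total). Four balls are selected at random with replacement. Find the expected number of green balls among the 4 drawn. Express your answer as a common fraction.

22/7

By linearity of expectation, E[X] = Σ P(draw i is green); each independent draw has P(green) = 11/14.
E[X] = 4 · 11/14 = 22/7 ≈ 3.1429.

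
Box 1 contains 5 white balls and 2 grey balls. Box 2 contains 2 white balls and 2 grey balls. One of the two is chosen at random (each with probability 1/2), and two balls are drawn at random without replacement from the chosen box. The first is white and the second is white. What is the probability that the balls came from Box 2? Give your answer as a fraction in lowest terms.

7/27

P(E | Box 1) = 10/21; P(E | Box 2) = 1/6.
P(E) = 1/2·10/21 + 1/2·1/6 = 9/28.
By Bayes' rule, P(Box 2 | E) = 1/12 / 9/28 = 7/27 ≈ 0.2593.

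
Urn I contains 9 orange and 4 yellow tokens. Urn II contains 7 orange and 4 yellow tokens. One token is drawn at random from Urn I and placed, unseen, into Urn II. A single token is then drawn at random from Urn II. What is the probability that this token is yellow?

Condition on how many of the transferred tokens are yellow (from Urn I: 4 yellow of 13; then Urn II has 12 total).
  0 yellow: C(4,0)C(9,1)/C(13,1) = 9/13; then P = 4/12
  1 yellow: C(4,1)C(9,0)/C(13,1) = 4/13; then P = 5/12
P(yellow from Urn II) = 14/39 ≈ 0.3590.

14/39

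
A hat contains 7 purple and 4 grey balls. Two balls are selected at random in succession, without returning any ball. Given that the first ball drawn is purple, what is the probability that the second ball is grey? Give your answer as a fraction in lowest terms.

After removing 1 purple, the hat has 4 grey out of 10 remaining.
P(second is grey | given) = 4/10 = 2/5 ≈ 0.4000.

2/5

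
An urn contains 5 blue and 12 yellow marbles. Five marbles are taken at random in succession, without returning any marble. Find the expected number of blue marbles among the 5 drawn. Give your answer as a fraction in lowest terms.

25/17

By linearity of expectation, E[X] = Σ P(draw i is blue); by symmetry each draw (even without replacement) has P(blue) = 5/17.
E[X] = 5 · 5/17 = 25/17 ≈ 1.4706.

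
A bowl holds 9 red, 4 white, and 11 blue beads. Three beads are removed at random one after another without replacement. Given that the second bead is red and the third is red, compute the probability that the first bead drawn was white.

P(first=white and the second bead is red and the third is red) = (4/24)·(9/23)·(8/22) = 6/253.
P(E) = Σ over first color = 21/506 + 6/253 + 3/46 = 3/23.
By Bayes, P(first=white | E) = 6/253 / 3/23 = 2/11 ≈ 0.1818.

2/11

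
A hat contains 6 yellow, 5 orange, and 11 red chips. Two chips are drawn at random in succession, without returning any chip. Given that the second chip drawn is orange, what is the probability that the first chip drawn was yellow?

2/7

P(first=yellow and the second chip drawn is orange) = (6/22)·(5/21) = 5/77.
P(the second chip drawn is orange) = Σ over first color = 5/77 + 10/231 + 5/42 = 5/22.
By Bayes, P(first=yellow | the second chip drawn is orange) = 5/77 / 5/22 = 2/7 ≈ 0.2857.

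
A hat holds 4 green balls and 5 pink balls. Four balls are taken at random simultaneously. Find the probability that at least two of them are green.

Sum the hypergeometric tail for j = 2,…,4 green balls.
Favorable = C(4,2)·C(5,2) + C(4,3)·C(5,1) + C(4,4)·C(5,0) = 81; total = C(9,4) = 126.
P = 81/126 = 9/14 ≈ 0.6429.

9/14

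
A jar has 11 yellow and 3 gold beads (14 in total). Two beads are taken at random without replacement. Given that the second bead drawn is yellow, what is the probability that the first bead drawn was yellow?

10/13

P(first=yellow and the second bead drawn is yellow) = (11/14)·(10/13) = 55/91.
P(the second bead drawn is yellow) = Σ over first color = 55/91 + 33/182 = 11/14.
By Bayes, P(first=yellow | the second bead drawn is yellow) = 55/91 / 11/14 = 10/13 ≈ 0.7692.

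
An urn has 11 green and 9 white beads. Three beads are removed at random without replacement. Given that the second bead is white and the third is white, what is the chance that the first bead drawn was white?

P(first=white and the second bead is white and the third is white) = (9/20)·(8/19)·(7/18) = 7/95.
P(E) = Σ over first color = 11/95 + 7/95 = 18/95.
By Bayes, P(first=white | E) = 7/95 / 18/95 = 7/18 ≈ 0.3889.

7/18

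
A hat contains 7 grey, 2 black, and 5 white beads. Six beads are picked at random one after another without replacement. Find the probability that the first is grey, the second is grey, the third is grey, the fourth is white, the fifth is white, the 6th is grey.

10/1287

Multiply the conditional probability of each draw in order, without replacement, so each draw removes one from its color and from the total.
P = (7/14) · (6/13) · (5/12) · (5/11) · (4/10) · (4/9) = 10/1287 ≈ 0.0078.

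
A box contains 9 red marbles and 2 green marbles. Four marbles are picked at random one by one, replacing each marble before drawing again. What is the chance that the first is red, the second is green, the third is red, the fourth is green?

Multiply the conditional probability of each draw in order, with replacement (the composition resets each draw).
P = (9/11) · (2/11) · (9/11) · (2/11) = 324/14641 ≈ 0.0221.

324/14641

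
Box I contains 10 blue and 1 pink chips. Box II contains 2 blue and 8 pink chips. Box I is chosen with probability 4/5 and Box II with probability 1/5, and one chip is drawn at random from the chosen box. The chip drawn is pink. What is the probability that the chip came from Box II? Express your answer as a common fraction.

P(pink | Box I) = 1/11; P(pink | Box II) = 4/5.
P(pink) = 4/5·1/11 + 1/5·4/5 = 64/275.
By Bayes' rule, P(Box II | pink) = 4/25 / 64/275 = 11/16 ≈ 0.6875.

11/16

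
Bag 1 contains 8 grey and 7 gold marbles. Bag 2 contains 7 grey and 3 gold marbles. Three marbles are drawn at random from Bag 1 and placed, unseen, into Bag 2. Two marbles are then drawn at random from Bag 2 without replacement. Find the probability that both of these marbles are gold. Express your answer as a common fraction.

1/10

Condition on how many of the transferred marbles are gold (from Bag 1: 7 gold of 15; then Bag 2 has 13 total).
  0 gold: C(7,0)C(8,3)/C(15,3) = 8/65; then P = C(3,2)/C(13,2) = 1/26
  1 gold: C(7,1)C(8,2)/C(15,3) = 28/65; then P = C(4,2)/C(13,2) = 1/13
  2 gold: C(7,2)C(8,1)/C(15,3) = 24/65; then P = C(5,2)/C(13,2) = 5/39
  3 gold: C(7,3)C(8,0)/C(15,3) = 1/13; then P = C(6,2)/C(13,2) = 5/26
P(both gold) = 1/10 ≈ 0.1000.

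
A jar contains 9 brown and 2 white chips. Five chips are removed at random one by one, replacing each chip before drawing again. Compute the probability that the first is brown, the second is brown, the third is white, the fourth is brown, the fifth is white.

2916/161051

Multiply the conditional probability of each draw in order, with replacement (the composition resets each draw).
P = (9/11) · (9/11) · (2/11) · (9/11) · (2/11) = 2916/161051 ≈ 0.0181.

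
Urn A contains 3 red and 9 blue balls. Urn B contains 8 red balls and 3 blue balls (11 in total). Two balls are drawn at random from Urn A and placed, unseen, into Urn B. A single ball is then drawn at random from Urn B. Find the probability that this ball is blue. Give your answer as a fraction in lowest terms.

Condition on how many of the transferred balls are blue (from Urn A: 9 blue of 12; then Urn B has 13 total).
  0 blue: C(9,0)C(3,2)/C(12,2) = 1/22; then P = 3/13
  1 blue: C(9,1)C(3,1)/C(12,2) = 9/22; then P = 4/13
  2 blue: C(9,2)C(3,0)/C(12,2) = 6/11; then P = 5/13
P(blue from Urn B) = 9/26 ≈ 0.3462.

9/26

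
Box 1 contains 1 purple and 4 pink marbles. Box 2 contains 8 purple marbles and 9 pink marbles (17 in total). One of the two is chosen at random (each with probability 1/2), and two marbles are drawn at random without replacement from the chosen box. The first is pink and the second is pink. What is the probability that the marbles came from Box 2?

15/49

P(E | Box 1) = 3/5; P(E | Box 2) = 9/34.
P(E) = 1/2·3/5 + 1/2·9/34 = 147/340.
By Bayes' rule, P(Box 2 | E) = 9/68 / 147/340 = 15/49 ≈ 0.3061.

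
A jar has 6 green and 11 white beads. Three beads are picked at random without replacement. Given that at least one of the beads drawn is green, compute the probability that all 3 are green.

P(all 3 green) = C(6,3)/C(17,3) = 1/34; P(at least one green) = 1 − C(11,3)/C(17,3) = 103/136.
Since 'all 3 green' ⊆ 'at least one green', P(all 3 | at least one) = 1/34 / 103/136 = 4/103 ≈ 0.0388.

4/103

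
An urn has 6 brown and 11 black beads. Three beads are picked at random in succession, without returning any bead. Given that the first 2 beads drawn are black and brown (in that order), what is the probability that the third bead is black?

2/3

After removing 1 brown, 1 black, the urn has 10 black out of 15 remaining.
P(third is black | given) = 10/15 = 2/3 ≈ 0.6667.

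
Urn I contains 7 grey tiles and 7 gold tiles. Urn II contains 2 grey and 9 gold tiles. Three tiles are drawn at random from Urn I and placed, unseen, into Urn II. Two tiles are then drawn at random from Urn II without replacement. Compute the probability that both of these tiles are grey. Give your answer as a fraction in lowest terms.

Condition on how many of the transferred tiles are grey (from Urn I: 7 grey of 14; then Urn II has 14 total).
  0 grey: C(7,0)C(7,3)/C(14,3) = 5/52; then P = C(2,2)/C(14,2) = 1/91
  1 grey: C(7,1)C(7,2)/C(14,3) = 21/52; then P = C(3,2)/C(14,2) = 3/91
  2 grey: C(7,2)C(7,1)/C(14,3) = 21/52; then P = C(4,2)/C(14,2) = 6/91
  3 grey: C(7,3)C(7,0)/C(14,3) = 5/52; then P = C(5,2)/C(14,2) = 10/91
P(both grey) = 61/1183 ≈ 0.0516.

61/1183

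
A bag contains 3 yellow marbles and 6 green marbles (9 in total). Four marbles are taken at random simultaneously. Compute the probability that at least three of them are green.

25/42

Sum the hypergeometric tail for j = 3,…,4 green marbles.
Favorable = C(6,3)·C(3,1) + C(6,4)·C(3,0) = 75; total = C(9,4) = 126.
P = 75/126 = 25/42 ≈ 0.5952.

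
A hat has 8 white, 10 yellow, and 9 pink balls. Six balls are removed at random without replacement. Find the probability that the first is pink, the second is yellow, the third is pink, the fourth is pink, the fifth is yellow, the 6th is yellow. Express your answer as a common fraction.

28/16445

Multiply the conditional probability of each draw in order, without replacement, so each draw removes one from its color and from the total.
P = (9/27) · (10/26) · (8/25) · (7/24) · (9/23) · (8/22) = 28/16445 ≈ 0.0017.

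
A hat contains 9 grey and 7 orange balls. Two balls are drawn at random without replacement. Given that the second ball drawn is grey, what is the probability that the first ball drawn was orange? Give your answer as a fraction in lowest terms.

P(first=orange and the second ball drawn is grey) = (7/16)·(9/15) = 21/80.
P(the second ball drawn is grey) = Σ over first color = 3/10 + 21/80 = 9/16.
By Bayes, P(first=orange | the second ball drawn is grey) = 21/80 / 9/16 = 7/15 ≈ 0.4667.

7/15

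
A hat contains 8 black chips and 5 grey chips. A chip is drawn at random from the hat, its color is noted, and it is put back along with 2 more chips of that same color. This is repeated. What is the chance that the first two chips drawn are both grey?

After a grey draw the hat holds 7 grey out of 15.
P = (5/13)·(7/15) = 7/39 ≈ 0.1795.

7/39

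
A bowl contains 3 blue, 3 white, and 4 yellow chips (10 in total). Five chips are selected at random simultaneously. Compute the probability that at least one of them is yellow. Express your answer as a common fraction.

Use the complement: P(at least one yellow) = 1 − P(no yellow).
P(none) = C(6,5)/C(10,5) = 6/252.
So P = 1 − 6/252 = 41/42 ≈ 0.9762.

41/42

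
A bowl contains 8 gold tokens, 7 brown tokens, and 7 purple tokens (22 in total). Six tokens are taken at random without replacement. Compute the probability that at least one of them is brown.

904/969

Use the complement: P(at least one brown) = 1 − P(no brown).
P(none) = C(15,6)/C(22,6) = 5005/74613.
So P = 1 − 5005/74613 = 904/969 ≈ 0.9329.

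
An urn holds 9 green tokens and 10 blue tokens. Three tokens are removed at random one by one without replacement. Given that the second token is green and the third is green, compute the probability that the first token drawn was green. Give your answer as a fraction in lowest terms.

P(first=green and the second token is green and the third is green) = (9/19)·(8/18)·(7/17) = 28/323.
P(E) = Σ over first color = 28/323 + 40/323 = 4/19.
By Bayes, P(first=green | E) = 28/323 / 4/19 = 7/17 ≈ 0.4118.

7/17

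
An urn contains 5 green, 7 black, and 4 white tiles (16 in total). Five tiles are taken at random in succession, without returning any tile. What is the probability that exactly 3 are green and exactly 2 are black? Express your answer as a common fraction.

Unordered draws without replacement: count favorable combinations over C(16,5).
Favorable = C(5,3) · C(7,2) · C(4,0) = 210; total = C(16,5) = 4368.
P = 210/4368 = 5/104 ≈ 0.0481.

5/104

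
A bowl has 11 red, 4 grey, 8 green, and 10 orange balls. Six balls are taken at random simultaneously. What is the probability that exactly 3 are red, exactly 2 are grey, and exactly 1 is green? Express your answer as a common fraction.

Unordered draws without replacement: count favorable combinations over C(33,6).
Favorable = C(11,3) · C(4,2) · C(8,1) · C(10,0) = 7920; total = C(33,6) = 1107568.
P = 7920/1107568 = 45/6293 ≈ 0.0072.

45/6293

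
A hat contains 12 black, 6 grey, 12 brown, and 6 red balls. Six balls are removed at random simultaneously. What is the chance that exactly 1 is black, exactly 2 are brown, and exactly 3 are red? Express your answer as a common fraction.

30/3689

Unordered draws without replacement: count favorable combinations over C(36,6).
Favorable = C(12,1) · C(6,0) · C(12,2) · C(6,3) = 15840; total = C(36,6) = 1947792.
P = 15840/1947792 = 30/3689 ≈ 0.0081.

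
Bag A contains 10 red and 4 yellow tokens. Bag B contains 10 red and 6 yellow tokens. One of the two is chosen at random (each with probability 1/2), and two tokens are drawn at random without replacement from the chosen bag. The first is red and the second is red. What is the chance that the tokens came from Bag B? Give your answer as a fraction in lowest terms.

91/211

P(E | Bag A) = 45/91; P(E | Bag B) = 3/8.
P(E) = 1/2·45/91 + 1/2·3/8 = 633/1456.
By Bayes' rule, P(Bag B | E) = 3/16 / 633/1456 = 91/211 ≈ 0.4313.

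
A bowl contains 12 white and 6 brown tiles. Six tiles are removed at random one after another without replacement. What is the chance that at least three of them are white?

17501/18564

Sum the hypergeometric tail for j = 3,…,6 white tiles.
Favorable = C(12,3)·C(6,3) + C(12,4)·C(6,2) + C(12,5)·C(6,1) + C(12,6)·C(6,0) = 17501; total = C(18,6) = 18564.
P = 17501/18564 = 17501/18564 ≈ 0.9427.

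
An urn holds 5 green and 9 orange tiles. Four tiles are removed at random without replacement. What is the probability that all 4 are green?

Multiply the conditional probability of each draw in order, without replacement, so each draw removes one from its color and from the total.
P = (5/14) · (4/13) · (3/12) · (2/11) = 5/1001 ≈ 0.0050.

5/1001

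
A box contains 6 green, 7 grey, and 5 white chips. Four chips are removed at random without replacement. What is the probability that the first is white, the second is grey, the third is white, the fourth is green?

7/612

Multiply the conditional probability of each draw in order, without replacement, so each draw removes one from its color and from the total.
P = (5/18) · (7/17) · (4/16) · (6/15) = 7/612 ≈ 0.0114.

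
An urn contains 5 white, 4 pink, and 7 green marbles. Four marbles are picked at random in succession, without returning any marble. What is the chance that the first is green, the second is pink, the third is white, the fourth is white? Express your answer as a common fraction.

1/78

Multiply the conditional probability of each draw in order, without replacement, so each draw removes one from its color and from the total.
P = (7/16) · (4/15) · (5/14) · (4/13) = 1/78 ≈ 0.0128.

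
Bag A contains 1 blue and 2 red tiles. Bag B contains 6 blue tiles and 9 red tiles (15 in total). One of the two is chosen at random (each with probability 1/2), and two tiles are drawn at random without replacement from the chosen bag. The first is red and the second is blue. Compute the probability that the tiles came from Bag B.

P(E | Bag A) = 1/3; P(E | Bag B) = 9/35.
P(E) = 1/2·1/3 + 1/2·9/35 = 31/105.
By Bayes' rule, P(Bag B | E) = 9/70 / 31/105 = 27/62 ≈ 0.4355.

27/62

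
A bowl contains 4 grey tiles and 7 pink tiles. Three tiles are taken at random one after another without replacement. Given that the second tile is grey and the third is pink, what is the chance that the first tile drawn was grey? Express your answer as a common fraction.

1/3

P(first=grey and the second tile is grey and the third is pink) = (4/11)·(3/10)·(7/9) = 14/165.
P(E) = Σ over first color = 14/165 + 28/165 = 14/55.
By Bayes, P(first=grey | E) = 14/165 / 14/55 = 1/3 ≈ 0.3333.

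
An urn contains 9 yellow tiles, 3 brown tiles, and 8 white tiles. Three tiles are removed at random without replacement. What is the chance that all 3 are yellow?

7/95

Unordered draws without replacement: count favorable combinations over C(20,3).
Favorable = C(9,3) · C(3,0) · C(8,0) = 84; total = C(20,3) = 1140.
P = 84/1140 = 7/95 ≈ 0.0737.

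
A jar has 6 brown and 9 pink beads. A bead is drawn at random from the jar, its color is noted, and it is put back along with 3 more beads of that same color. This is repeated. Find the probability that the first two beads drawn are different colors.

Either brown then pink, or pink then brown; after the first draw the total is 18.
P = (6/15)·(9/18) + (9/15)·(6/18) = 2/5 ≈ 0.4000.

2/5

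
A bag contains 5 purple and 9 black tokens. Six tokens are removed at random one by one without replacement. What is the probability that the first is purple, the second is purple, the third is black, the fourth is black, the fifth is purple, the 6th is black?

2/143

Multiply the conditional probability of each draw in order, without replacement, so each draw removes one from its color and from the total.
P = (5/14) · (4/13) · (9/12) · (8/11) · (3/10) · (7/9) = 2/143 ≈ 0.0140.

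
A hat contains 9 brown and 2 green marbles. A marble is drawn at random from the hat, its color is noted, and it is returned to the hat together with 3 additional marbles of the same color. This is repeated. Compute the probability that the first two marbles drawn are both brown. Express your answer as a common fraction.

54/77

After a brown draw the hat holds 12 brown out of 14.
P = (9/11)·(12/14) = 54/77 ≈ 0.7013.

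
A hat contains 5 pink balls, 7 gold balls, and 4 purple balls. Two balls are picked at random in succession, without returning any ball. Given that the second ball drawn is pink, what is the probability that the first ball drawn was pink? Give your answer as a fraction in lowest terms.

4/15

P(first=pink and the second ball drawn is pink) = (5/16)·(4/15) = 1/12.
P(the second ball drawn is pink) = Σ over first color = 1/12 + 7/48 + 1/12 = 5/16.
By Bayes, P(first=pink | the second ball drawn is pink) = 1/12 / 5/16 = 4/15 ≈ 0.2667.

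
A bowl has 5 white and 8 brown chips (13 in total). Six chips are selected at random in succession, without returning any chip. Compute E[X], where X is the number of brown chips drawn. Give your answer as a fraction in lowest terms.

By linearity of expectation, E[X] = Σ P(draw i is brown); by symmetry each draw (even without replacement) has P(brown) = 8/13.
E[X] = 6 · 8/13 = 48/13 ≈ 3.6923.

48/13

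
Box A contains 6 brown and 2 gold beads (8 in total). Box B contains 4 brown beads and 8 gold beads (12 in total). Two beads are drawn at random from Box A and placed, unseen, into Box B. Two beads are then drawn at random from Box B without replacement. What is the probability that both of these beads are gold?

Condition on how many of the transferred beads are gold (from Box A: 2 gold of 8; then Box B has 14 total).
  0 gold: C(2,0)C(6,2)/C(8,2) = 15/28; then P = C(8,2)/C(14,2) = 4/13
  1 gold: C(2,1)C(6,1)/C(8,2) = 3/7; then P = C(9,2)/C(14,2) = 36/91
  2 gold: C(2,2)C(6,0)/C(8,2) = 1/28; then P = C(10,2)/C(14,2) = 45/91
P(both gold) = 69/196 ≈ 0.3520.

69/196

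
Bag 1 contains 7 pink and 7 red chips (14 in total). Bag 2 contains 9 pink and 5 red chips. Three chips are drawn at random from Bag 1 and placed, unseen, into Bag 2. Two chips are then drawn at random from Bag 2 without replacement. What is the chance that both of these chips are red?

Condition on how many of the transferred chips are red (from Bag 1: 7 red of 14; then Bag 2 has 17 total).
  0 red: C(7,0)C(7,3)/C(14,3) = 5/52; then P = C(5,2)/C(17,2) = 5/68
  1 red: C(7,1)C(7,2)/C(14,3) = 21/52; then P = C(6,2)/C(17,2) = 15/136
  2 red: C(7,2)C(7,1)/C(14,3) = 21/52; then P = C(7,2)/C(17,2) = 21/136
  3 red: C(7,3)C(7,0)/C(14,3) = 5/52; then P = C(8,2)/C(17,2) = 7/34
P(both red) = 473/3536 ≈ 0.1338.

473/3536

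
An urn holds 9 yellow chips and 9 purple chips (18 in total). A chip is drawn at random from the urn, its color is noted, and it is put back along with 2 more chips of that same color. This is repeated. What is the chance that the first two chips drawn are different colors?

9/20

Either purple then yellow, or yellow then purple; after the first draw the total is 20.
P = (9/18)·(9/20) + (9/18)·(9/20) = 9/20 ≈ 0.4500.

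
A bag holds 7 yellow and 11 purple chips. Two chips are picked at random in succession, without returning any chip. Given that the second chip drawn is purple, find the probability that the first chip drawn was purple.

P(first=purple and the second chip drawn is purple) = (11/18)·(10/17) = 55/153.
P(the second chip drawn is purple) = Σ over first color = 77/306 + 55/153 = 11/18.
By Bayes, P(first=purple | the second chip drawn is purple) = 55/153 / 11/18 = 10/17 ≈ 0.5882.

10/17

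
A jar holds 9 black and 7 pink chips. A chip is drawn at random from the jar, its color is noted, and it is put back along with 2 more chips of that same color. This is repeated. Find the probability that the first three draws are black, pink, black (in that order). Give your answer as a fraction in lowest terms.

Track the composition after each reinforcement of +2.
P = (9/16) · (7/18) · (11/20) = 77/640 ≈ 0.1203.

77/640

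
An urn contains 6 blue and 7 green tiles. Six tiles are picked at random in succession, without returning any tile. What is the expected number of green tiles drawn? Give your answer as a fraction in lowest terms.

42/13

By linearity of expectation, E[X] = Σ P(draw i is green); by symmetry each draw (even without replacement) has P(green) = 7/13.
E[X] = 6 · 7/13 = 42/13 ≈ 3.2308.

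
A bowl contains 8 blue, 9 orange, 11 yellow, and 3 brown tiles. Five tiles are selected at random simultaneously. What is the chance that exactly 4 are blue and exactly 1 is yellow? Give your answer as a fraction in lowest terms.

110/24273

Unordered draws without replacement: count favorable combinations over C(31,5).
Favorable = C(8,4) · C(9,0) · C(11,1) · C(3,0) = 770; total = C(31,5) = 169911.
P = 770/169911 = 110/24273 ≈ 0.0045.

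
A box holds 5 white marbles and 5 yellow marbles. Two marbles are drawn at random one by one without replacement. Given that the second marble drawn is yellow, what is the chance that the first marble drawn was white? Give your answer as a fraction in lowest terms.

P(first=white and the second marble drawn is yellow) = (5/10)·(5/9) = 5/18.
P(the second marble drawn is yellow) = Σ over first color = 5/18 + 2/9 = 1/2.
By Bayes, P(first=white | the second marble drawn is yellow) = 5/18 / 1/2 = 5/9 ≈ 0.5556.

5/9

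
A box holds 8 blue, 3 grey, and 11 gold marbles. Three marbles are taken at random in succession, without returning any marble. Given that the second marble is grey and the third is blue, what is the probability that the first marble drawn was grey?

P(first=grey and the second marble is grey and the third is blue) = (3/22)·(2/21)·(8/20) = 2/385.
P(E) = Σ over first color = 1/55 + 2/385 + 1/35 = 4/77.
By Bayes, P(first=grey | E) = 2/385 / 4/77 = 1/10 ≈ 0.1000.

1/10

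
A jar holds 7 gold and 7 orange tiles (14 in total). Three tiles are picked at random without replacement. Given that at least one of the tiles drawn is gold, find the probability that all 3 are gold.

P(all 3 gold) = C(7,3)/C(14,3) = 5/52; P(at least one gold) = 1 − C(7,3)/C(14,3) = 47/52.
Since 'all 3 gold' ⊆ 'at least one gold', P(all 3 | at least one) = 5/52 / 47/52 = 5/47 ≈ 0.1064.

5/47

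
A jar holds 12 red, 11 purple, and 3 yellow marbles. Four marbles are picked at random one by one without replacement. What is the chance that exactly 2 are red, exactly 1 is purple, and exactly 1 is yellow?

Unordered draws without replacement: count favorable combinations over C(26,4).
Favorable = C(12,2) · C(11,1) · C(3,1) = 2178; total = C(26,4) = 14950.
P = 2178/14950 = 1089/7475 ≈ 0.1457.

1089/7475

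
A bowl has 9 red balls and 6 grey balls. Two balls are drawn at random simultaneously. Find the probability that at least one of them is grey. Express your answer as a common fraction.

Use the complement: P(at least one grey) = 1 − P(no grey).
P(none) = C(9,2)/C(15,2) = 36/105.
So P = 1 − 36/105 = 23/35 ≈ 0.6571.

23/35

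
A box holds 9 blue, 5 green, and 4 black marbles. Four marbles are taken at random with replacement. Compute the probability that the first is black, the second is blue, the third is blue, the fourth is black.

Multiply the conditional probability of each draw in order, with replacement (the composition resets each draw).
P = (4/18) · (9/18) · (9/18) · (4/18) = 1/81 ≈ 0.0123.

1/81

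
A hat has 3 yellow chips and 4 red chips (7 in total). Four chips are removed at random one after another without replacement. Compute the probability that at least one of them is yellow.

Use the complement: P(at least one yellow) = 1 − P(no yellow).
P(none) = C(4,4)/C(7,4) = 1/35.
So P = 1 − 1/35 = 34/35 ≈ 0.9714.

34/35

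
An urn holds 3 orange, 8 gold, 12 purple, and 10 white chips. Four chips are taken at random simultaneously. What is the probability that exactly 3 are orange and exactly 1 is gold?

Unordered draws without replacement: count favorable combinations over C(33,4).
Favorable = C(3,3) · C(8,1) · C(12,0) · C(10,0) = 8; total = C(33,4) = 40920.
P = 8/40920 = 1/5115 ≈ 0.0002.

1/5115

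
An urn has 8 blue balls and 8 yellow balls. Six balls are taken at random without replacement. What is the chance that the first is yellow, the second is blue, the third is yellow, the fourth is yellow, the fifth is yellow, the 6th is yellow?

4/429

Multiply the conditional probability of each draw in order, without replacement, so each draw removes one from its color and from the total.
P = (8/16) · (8/15) · (7/14) · (6/13) · (5/12) · (4/11) = 4/429 ≈ 0.0093.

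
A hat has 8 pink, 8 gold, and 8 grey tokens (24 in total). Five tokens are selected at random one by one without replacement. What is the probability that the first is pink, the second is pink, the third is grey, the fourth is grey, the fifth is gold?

Multiply the conditional probability of each draw in order, without replacement, so each draw removes one from its color and from the total.
P = (8/24) · (7/23) · (8/22) · (7/21) · (8/20) = 56/11385 ≈ 0.0049.

56/11385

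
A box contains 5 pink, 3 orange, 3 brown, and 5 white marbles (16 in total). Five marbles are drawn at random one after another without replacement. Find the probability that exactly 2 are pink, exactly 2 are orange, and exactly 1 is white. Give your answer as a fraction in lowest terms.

25/728

Unordered draws without replacement: count favorable combinations over C(16,5).
Favorable = C(5,2) · C(3,2) · C(3,0) · C(5,1) = 150; total = C(16,5) = 4368.
P = 150/4368 = 25/728 ≈ 0.0343.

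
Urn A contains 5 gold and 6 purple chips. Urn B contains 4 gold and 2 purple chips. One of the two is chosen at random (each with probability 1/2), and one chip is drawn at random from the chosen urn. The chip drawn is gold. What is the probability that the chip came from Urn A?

15/37

P(gold | Urn A) = 5/11; P(gold | Urn B) = 2/3.
P(gold) = 1/2·5/11 + 1/2·2/3 = 37/66.
By Bayes' rule, P(Urn A | gold) = 5/22 / 37/66 = 15/37 ≈ 0.4054.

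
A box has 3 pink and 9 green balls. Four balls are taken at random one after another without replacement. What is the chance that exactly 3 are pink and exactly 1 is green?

Unordered draws without replacement: count favorable combinations over C(12,4).
Favorable = C(3,3) · C(9,1) = 9; total = C(12,4) = 495.
P = 9/495 = 1/55 ≈ 0.0182.

1/55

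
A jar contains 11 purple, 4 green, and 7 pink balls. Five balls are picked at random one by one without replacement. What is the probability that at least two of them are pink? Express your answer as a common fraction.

Sum the hypergeometric tail for j = 2,…,5 pink balls.
Favorable = C(7,2)·C(15,3) + C(7,3)·C(15,2) + C(7,4)·C(15,1) + C(7,5)·C(15,0) = 13776; total = C(22,5) = 26334.
P = 13776/26334 = 328/627 ≈ 0.5231.

328/627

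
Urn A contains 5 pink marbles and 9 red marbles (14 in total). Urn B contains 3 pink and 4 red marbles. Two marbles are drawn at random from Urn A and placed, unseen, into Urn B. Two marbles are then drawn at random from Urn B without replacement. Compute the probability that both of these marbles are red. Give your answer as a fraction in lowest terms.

Condition on how many of the transferred marbles are red (from Urn A: 9 red of 14; then Urn B has 9 total).
  0 red: C(9,0)C(5,2)/C(14,2) = 10/91; then P = C(4,2)/C(9,2) = 1/6
  1 red: C(9,1)C(5,1)/C(14,2) = 45/91; then P = C(5,2)/C(9,2) = 5/18
  2 red: C(9,2)C(5,0)/C(14,2) = 36/91; then P = C(6,2)/C(9,2) = 5/12
P(both red) = 25/78 ≈ 0.3205.

25/78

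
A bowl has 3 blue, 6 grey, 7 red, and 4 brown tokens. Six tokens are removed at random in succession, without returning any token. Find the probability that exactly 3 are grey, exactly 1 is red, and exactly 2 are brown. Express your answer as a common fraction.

Unordered draws without replacement: count favorable combinations over C(20,6).
Favorable = C(3,0) · C(6,3) · C(7,1) · C(4,2) = 840; total = C(20,6) = 38760.
P = 840/38760 = 7/323 ≈ 0.0217.

7/323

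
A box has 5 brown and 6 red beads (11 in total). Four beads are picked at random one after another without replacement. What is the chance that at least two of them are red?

53/66

Sum the hypergeometric tail for j = 2,…,4 red beads.
Favorable = C(6,2)·C(5,2) + C(6,3)·C(5,1) + C(6,4)·C(5,0) = 265; total = C(11,4) = 330.
P = 265/330 = 53/66 ≈ 0.8030.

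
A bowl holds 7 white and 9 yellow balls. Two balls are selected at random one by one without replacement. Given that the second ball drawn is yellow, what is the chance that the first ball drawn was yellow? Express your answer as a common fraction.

P(first=yellow and the second ball drawn is yellow) = (9/16)·(8/15) = 3/10.
P(the second ball drawn is yellow) = Σ over first color = 21/80 + 3/10 = 9/16.
By Bayes, P(first=yellow | the second ball drawn is yellow) = 3/10 / 9/16 = 8/15 ≈ 0.5333.

8/15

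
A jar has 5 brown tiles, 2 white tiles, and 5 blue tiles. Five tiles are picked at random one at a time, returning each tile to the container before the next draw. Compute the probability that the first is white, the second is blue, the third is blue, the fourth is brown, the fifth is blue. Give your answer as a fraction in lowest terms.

Multiply the conditional probability of each draw in order, with replacement (the composition resets each draw).
P = (2/12) · (5/12) · (5/12) · (5/12) · (5/12) = 625/124416 ≈ 0.0050.

625/124416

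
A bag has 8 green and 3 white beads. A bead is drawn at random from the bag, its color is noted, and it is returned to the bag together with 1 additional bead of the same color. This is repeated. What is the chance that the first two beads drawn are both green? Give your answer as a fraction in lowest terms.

After a green draw the bag holds 9 green out of 12.
P = (8/11)·(9/12) = 6/11 ≈ 0.5455.

6/11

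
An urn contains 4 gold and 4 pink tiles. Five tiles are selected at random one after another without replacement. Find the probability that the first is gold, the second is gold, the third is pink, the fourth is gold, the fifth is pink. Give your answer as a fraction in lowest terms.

Multiply the conditional probability of each draw in order, without replacement, so each draw removes one from its color and from the total.
P = (4/8) · (3/7) · (4/6) · (2/5) · (3/4) = 3/70 ≈ 0.0429.

3/70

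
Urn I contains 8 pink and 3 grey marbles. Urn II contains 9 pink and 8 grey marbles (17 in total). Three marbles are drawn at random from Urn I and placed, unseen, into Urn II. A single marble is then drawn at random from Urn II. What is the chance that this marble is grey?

97/220

Condition on how many of the transferred marbles are grey (from Urn I: 3 grey of 11; then Urn II has 20 total).
  0 grey: C(3,0)C(8,3)/C(11,3) = 56/165; then P = 8/20
  1 grey: C(3,1)C(8,2)/C(11,3) = 28/55; then P = 9/20
  2 grey: C(3,2)C(8,1)/C(11,3) = 8/55; then P = 10/20
  3 grey: C(3,3)C(8,0)/C(11,3) = 1/165; then P = 11/20
P(grey from Urn II) = 97/220 ≈ 0.4409.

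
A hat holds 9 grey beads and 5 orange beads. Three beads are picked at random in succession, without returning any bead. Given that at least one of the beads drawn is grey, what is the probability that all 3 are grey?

14/59

P(all 3 grey) = C(9,3)/C(14,3) = 3/13; P(at least one grey) = 1 − C(5,3)/C(14,3) = 177/182.
Since 'all 3 grey' ⊆ 'at least one grey', P(all 3 | at least one) = 3/13 / 177/182 = 14/59 ≈ 0.2373.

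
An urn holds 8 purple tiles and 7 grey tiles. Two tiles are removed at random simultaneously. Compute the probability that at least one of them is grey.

Use the complement: P(at least one grey) = 1 − P(no grey).
P(none) = C(8,2)/C(15,2) = 28/105.
So P = 1 − 28/105 = 11/15 ≈ 0.7333.

11/15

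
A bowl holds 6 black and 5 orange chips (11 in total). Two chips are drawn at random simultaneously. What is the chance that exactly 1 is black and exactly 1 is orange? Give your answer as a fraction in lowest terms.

Unordered draws without replacement: count favorable combinations over C(11,2).
Favorable = C(6,1) · C(5,1) = 30; total = C(11,2) = 55.
P = 30/55 = 6/11 ≈ 0.5455.

6/11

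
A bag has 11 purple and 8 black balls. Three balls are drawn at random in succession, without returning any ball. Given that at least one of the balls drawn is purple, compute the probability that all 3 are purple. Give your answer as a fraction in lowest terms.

15/83

P(all 3 purple) = C(11,3)/C(19,3) = 55/323; P(at least one purple) = 1 − C(8,3)/C(19,3) = 913/969.
Since 'all 3 purple' ⊆ 'at least one purple', P(all 3 | at least one) = 55/323 / 913/969 = 15/83 ≈ 0.1807.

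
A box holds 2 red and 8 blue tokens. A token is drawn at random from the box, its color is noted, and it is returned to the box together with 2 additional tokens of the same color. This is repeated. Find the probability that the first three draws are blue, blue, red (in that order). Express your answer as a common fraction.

Track the composition after each reinforcement of +2.
P = (8/10) · (10/12) · (2/14) = 2/21 ≈ 0.0952.

2/21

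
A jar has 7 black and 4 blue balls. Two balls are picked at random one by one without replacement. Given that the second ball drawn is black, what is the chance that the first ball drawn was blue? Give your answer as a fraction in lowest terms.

P(first=blue and the second ball drawn is black) = (4/11)·(7/10) = 14/55.
P(the second ball drawn is black) = Σ over first color = 21/55 + 14/55 = 7/11.
By Bayes, P(first=blue | the second ball drawn is black) = 14/55 / 7/11 = 2/5 ≈ 0.4000.

2/5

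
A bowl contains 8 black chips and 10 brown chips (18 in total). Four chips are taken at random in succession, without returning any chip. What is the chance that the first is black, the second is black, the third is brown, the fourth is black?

7/153

Multiply the conditional probability of each draw in order, without replacement, so each draw removes one from its color and from the total.
P = (8/18) · (7/17) · (10/16) · (6/15) = 7/153 ≈ 0.0458.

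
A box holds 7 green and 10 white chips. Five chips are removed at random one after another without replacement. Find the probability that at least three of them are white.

Sum the hypergeometric tail for j = 3,…,5 white chips.
Favorable = C(10,3)·C(7,2) + C(10,4)·C(7,1) + C(10,5)·C(7,0) = 4242; total = C(17,5) = 6188.
P = 4242/6188 = 303/442 ≈ 0.6855.

303/442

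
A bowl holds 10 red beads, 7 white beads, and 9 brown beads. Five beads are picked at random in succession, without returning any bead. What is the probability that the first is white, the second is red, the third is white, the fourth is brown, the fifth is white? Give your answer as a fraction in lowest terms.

63/26312

Multiply the conditional probability of each draw in order, without replacement, so each draw removes one from its color and from the total.
P = (7/26) · (10/25) · (6/24) · (9/23) · (5/22) = 63/26312 ≈ 0.0024.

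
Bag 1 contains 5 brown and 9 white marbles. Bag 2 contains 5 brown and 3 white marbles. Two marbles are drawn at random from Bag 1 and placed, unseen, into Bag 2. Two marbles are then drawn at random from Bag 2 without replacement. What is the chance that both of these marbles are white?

44/273

Condition on how many of the transferred marbles are white (from Bag 1: 9 white of 14; then Bag 2 has 10 total).
  0 white: C(9,0)C(5,2)/C(14,2) = 10/91; then P = C(3,2)/C(10,2) = 1/15
  1 white: C(9,1)C(5,1)/C(14,2) = 45/91; then P = C(4,2)/C(10,2) = 2/15
  2 white: C(9,2)C(5,0)/C(14,2) = 36/91; then P = C(5,2)/C(10,2) = 2/9
P(both white) = 44/273 ≈ 0.1612.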